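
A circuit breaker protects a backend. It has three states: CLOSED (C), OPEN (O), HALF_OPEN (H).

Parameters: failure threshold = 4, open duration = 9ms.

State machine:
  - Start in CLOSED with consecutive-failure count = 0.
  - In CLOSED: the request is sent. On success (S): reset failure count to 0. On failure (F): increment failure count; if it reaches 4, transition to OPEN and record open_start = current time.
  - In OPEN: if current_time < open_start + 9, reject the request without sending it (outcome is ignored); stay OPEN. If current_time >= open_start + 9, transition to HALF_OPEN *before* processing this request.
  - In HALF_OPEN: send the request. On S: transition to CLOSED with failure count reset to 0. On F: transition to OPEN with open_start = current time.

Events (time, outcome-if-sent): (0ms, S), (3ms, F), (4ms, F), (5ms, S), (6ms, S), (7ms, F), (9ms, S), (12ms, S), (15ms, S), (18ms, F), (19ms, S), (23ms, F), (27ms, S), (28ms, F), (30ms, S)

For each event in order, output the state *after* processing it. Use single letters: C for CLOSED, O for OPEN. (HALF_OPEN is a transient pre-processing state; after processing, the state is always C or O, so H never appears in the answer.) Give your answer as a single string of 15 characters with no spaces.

State after each event:
  event#1 t=0ms outcome=S: state=CLOSED
  event#2 t=3ms outcome=F: state=CLOSED
  event#3 t=4ms outcome=F: state=CLOSED
  event#4 t=5ms outcome=S: state=CLOSED
  event#5 t=6ms outcome=S: state=CLOSED
  event#6 t=7ms outcome=F: state=CLOSED
  event#7 t=9ms outcome=S: state=CLOSED
  event#8 t=12ms outcome=S: state=CLOSED
  event#9 t=15ms outcome=S: state=CLOSED
  event#10 t=18ms outcome=F: state=CLOSED
  event#11 t=19ms outcome=S: state=CLOSED
  event#12 t=23ms outcome=F: state=CLOSED
  event#13 t=27ms outcome=S: state=CLOSED
  event#14 t=28ms outcome=F: state=CLOSED
  event#15 t=30ms outcome=S: state=CLOSED

Answer: CCCCCCCCCCCCCCC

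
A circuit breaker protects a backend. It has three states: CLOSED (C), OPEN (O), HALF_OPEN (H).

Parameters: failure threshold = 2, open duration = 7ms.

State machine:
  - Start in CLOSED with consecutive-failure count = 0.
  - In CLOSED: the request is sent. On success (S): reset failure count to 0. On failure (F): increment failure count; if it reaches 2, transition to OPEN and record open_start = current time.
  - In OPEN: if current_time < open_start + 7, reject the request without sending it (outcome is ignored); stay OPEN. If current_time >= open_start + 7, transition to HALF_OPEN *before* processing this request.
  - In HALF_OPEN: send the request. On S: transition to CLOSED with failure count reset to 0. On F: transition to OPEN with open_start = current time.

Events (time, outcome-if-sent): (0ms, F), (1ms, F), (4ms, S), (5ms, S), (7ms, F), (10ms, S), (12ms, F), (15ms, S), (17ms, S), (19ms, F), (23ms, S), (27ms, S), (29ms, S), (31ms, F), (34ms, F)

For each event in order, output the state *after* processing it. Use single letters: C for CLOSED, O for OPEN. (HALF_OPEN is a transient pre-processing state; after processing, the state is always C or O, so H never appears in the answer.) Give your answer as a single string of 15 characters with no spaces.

State after each event:
  event#1 t=0ms outcome=F: state=CLOSED
  event#2 t=1ms outcome=F: state=OPEN
  event#3 t=4ms outcome=S: state=OPEN
  event#4 t=5ms outcome=S: state=OPEN
  event#5 t=7ms outcome=F: state=OPEN
  event#6 t=10ms outcome=S: state=CLOSED
  event#7 t=12ms outcome=F: state=CLOSED
  event#8 t=15ms outcome=S: state=CLOSED
  event#9 t=17ms outcome=S: state=CLOSED
  event#10 t=19ms outcome=F: state=CLOSED
  event#11 t=23ms outcome=S: state=CLOSED
  event#12 t=27ms outcome=S: state=CLOSED
  event#13 t=29ms outcome=S: state=CLOSED
  event#14 t=31ms outcome=F: state=CLOSED
  event#15 t=34ms outcome=F: state=OPEN

Answer: COOOOCCCCCCCCCO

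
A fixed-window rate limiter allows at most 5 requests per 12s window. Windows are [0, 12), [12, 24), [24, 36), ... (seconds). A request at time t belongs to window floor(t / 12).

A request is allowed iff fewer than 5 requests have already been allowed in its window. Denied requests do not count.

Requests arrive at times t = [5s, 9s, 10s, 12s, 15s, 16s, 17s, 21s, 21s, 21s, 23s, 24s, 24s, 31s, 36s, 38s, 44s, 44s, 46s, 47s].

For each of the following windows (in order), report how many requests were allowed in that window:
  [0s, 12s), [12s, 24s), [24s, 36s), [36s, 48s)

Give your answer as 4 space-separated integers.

Answer: 3 5 3 5

Derivation:
Processing requests:
  req#1 t=5s (window 0): ALLOW
  req#2 t=9s (window 0): ALLOW
  req#3 t=10s (window 0): ALLOW
  req#4 t=12s (window 1): ALLOW
  req#5 t=15s (window 1): ALLOW
  req#6 t=16s (window 1): ALLOW
  req#7 t=17s (window 1): ALLOW
  req#8 t=21s (window 1): ALLOW
  req#9 t=21s (window 1): DENY
  req#10 t=21s (window 1): DENY
  req#11 t=23s (window 1): DENY
  req#12 t=24s (window 2): ALLOW
  req#13 t=24s (window 2): ALLOW
  req#14 t=31s (window 2): ALLOW
  req#15 t=36s (window 3): ALLOW
  req#16 t=38s (window 3): ALLOW
  req#17 t=44s (window 3): ALLOW
  req#18 t=44s (window 3): ALLOW
  req#19 t=46s (window 3): ALLOW
  req#20 t=47s (window 3): DENY

Allowed counts by window: 3 5 3 5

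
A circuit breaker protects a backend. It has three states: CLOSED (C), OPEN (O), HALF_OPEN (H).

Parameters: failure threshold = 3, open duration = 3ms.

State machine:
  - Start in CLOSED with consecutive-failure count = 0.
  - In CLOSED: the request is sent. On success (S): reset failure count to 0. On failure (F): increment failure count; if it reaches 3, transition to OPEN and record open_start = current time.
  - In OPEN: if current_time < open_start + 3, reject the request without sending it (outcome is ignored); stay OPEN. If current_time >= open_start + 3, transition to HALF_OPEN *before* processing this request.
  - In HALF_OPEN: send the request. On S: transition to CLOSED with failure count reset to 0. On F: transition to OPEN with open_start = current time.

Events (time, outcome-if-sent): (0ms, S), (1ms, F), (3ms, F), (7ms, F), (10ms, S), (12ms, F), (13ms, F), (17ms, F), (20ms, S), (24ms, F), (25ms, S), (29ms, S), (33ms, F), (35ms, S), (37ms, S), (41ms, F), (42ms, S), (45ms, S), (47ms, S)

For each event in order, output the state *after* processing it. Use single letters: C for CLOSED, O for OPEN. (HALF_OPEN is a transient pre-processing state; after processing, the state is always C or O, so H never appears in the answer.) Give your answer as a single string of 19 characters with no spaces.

State after each event:
  event#1 t=0ms outcome=S: state=CLOSED
  event#2 t=1ms outcome=F: state=CLOSED
  event#3 t=3ms outcome=F: state=CLOSED
  event#4 t=7ms outcome=F: state=OPEN
  event#5 t=10ms outcome=S: state=CLOSED
  event#6 t=12ms outcome=F: state=CLOSED
  event#7 t=13ms outcome=F: state=CLOSED
  event#8 t=17ms outcome=F: state=OPEN
  event#9 t=20ms outcome=S: state=CLOSED
  event#10 t=24ms outcome=F: state=CLOSED
  event#11 t=25ms outcome=S: state=CLOSED
  event#12 t=29ms outcome=S: state=CLOSED
  event#13 t=33ms outcome=F: state=CLOSED
  event#14 t=35ms outcome=S: state=CLOSED
  event#15 t=37ms outcome=S: state=CLOSED
  event#16 t=41ms outcome=F: state=CLOSED
  event#17 t=42ms outcome=S: state=CLOSED
  event#18 t=45ms outcome=S: state=CLOSED
  event#19 t=47ms outcome=S: state=CLOSED

Answer: CCCOCCCOCCCCCCCCCCC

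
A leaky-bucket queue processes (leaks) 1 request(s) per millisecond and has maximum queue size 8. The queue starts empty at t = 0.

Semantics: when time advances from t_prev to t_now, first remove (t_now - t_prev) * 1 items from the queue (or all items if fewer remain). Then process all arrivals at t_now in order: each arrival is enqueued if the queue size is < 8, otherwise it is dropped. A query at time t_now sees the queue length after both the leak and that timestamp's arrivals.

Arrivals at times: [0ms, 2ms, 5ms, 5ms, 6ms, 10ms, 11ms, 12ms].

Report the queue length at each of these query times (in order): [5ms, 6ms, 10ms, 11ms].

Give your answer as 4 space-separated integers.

Answer: 2 2 1 1

Derivation:
Queue lengths at query times:
  query t=5ms: backlog = 2
  query t=6ms: backlog = 2
  query t=10ms: backlog = 1
  query t=11ms: backlog = 1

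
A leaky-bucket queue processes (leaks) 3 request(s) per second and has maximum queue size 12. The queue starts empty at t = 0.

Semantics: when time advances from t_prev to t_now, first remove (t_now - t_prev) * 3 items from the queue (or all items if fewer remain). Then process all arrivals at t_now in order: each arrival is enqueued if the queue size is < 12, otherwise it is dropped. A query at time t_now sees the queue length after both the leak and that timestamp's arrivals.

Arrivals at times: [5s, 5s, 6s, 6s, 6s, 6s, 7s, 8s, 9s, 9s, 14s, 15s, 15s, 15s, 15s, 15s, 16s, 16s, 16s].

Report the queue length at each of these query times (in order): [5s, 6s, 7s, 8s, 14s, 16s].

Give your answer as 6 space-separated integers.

Answer: 2 4 2 1 1 5

Derivation:
Queue lengths at query times:
  query t=5s: backlog = 2
  query t=6s: backlog = 4
  query t=7s: backlog = 2
  query t=8s: backlog = 1
  query t=14s: backlog = 1
  query t=16s: backlog = 5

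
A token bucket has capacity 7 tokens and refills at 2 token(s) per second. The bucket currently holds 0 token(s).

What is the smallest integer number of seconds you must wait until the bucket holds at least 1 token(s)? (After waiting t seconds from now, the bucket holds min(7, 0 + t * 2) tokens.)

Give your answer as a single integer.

Answer: 1

Derivation:
Need 0 + t * 2 >= 1, so t >= 1/2.
Smallest integer t = ceil(1/2) = 1.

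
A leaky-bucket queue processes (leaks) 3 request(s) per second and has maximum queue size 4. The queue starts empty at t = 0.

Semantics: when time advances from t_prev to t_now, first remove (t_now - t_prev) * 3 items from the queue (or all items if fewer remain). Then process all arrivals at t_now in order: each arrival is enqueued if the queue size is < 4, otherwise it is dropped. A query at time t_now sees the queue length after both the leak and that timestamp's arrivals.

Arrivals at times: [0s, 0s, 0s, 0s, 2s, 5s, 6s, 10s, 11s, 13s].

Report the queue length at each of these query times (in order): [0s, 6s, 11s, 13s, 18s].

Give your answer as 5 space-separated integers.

Answer: 4 1 1 1 0

Derivation:
Queue lengths at query times:
  query t=0s: backlog = 4
  query t=6s: backlog = 1
  query t=11s: backlog = 1
  query t=13s: backlog = 1
  query t=18s: backlog = 0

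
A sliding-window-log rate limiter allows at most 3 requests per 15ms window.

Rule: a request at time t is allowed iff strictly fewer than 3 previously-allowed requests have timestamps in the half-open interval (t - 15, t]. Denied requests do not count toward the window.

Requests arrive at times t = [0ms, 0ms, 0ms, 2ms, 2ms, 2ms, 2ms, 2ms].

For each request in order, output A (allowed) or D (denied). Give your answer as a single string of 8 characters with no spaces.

Tracking allowed requests in the window:
  req#1 t=0ms: ALLOW
  req#2 t=0ms: ALLOW
  req#3 t=0ms: ALLOW
  req#4 t=2ms: DENY
  req#5 t=2ms: DENY
  req#6 t=2ms: DENY
  req#7 t=2ms: DENY
  req#8 t=2ms: DENY

Answer: AAADDDDD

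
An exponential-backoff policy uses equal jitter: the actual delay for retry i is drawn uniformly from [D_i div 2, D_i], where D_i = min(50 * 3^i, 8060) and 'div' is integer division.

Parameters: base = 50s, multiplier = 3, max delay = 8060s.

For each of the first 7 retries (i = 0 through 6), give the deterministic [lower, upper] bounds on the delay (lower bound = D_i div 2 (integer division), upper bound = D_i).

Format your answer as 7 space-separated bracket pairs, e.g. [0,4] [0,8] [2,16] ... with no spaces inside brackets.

Computing bounds per retry:
  i=0: D_i=min(50*3^0,8060)=50, bounds=[25,50]
  i=1: D_i=min(50*3^1,8060)=150, bounds=[75,150]
  i=2: D_i=min(50*3^2,8060)=450, bounds=[225,450]
  i=3: D_i=min(50*3^3,8060)=1350, bounds=[675,1350]
  i=4: D_i=min(50*3^4,8060)=4050, bounds=[2025,4050]
  i=5: D_i=min(50*3^5,8060)=8060, bounds=[4030,8060]
  i=6: D_i=min(50*3^6,8060)=8060, bounds=[4030,8060]

Answer: [25,50] [75,150] [225,450] [675,1350] [2025,4050] [4030,8060] [4030,8060]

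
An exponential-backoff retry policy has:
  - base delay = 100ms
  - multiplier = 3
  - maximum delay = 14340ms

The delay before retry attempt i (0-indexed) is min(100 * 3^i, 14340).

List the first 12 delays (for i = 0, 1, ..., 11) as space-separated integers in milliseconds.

Computing each delay:
  i=0: min(100*3^0, 14340) = 100
  i=1: min(100*3^1, 14340) = 300
  i=2: min(100*3^2, 14340) = 900
  i=3: min(100*3^3, 14340) = 2700
  i=4: min(100*3^4, 14340) = 8100
  i=5: min(100*3^5, 14340) = 14340
  i=6: min(100*3^6, 14340) = 14340
  i=7: min(100*3^7, 14340) = 14340
  i=8: min(100*3^8, 14340) = 14340
  i=9: min(100*3^9, 14340) = 14340
  i=10: min(100*3^10, 14340) = 14340
  i=11: min(100*3^11, 14340) = 14340

Answer: 100 300 900 2700 8100 14340 14340 14340 14340 14340 14340 14340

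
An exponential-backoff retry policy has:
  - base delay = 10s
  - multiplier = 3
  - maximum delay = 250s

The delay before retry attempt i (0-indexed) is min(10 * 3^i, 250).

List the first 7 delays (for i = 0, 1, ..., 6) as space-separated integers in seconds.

Answer: 10 30 90 250 250 250 250

Derivation:
Computing each delay:
  i=0: min(10*3^0, 250) = 10
  i=1: min(10*3^1, 250) = 30
  i=2: min(10*3^2, 250) = 90
  i=3: min(10*3^3, 250) = 250
  i=4: min(10*3^4, 250) = 250
  i=5: min(10*3^5, 250) = 250
  i=6: min(10*3^6, 250) = 250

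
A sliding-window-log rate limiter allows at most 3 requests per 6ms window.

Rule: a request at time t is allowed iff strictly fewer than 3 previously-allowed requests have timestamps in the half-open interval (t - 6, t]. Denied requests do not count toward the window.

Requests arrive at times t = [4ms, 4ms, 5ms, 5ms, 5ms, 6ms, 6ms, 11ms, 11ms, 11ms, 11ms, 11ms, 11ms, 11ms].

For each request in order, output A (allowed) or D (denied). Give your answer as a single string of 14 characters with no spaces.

Tracking allowed requests in the window:
  req#1 t=4ms: ALLOW
  req#2 t=4ms: ALLOW
  req#3 t=5ms: ALLOW
  req#4 t=5ms: DENY
  req#5 t=5ms: DENY
  req#6 t=6ms: DENY
  req#7 t=6ms: DENY
  req#8 t=11ms: ALLOW
  req#9 t=11ms: ALLOW
  req#10 t=11ms: ALLOW
  req#11 t=11ms: DENY
  req#12 t=11ms: DENY
  req#13 t=11ms: DENY
  req#14 t=11ms: DENY

Answer: AAADDDDAAADDDD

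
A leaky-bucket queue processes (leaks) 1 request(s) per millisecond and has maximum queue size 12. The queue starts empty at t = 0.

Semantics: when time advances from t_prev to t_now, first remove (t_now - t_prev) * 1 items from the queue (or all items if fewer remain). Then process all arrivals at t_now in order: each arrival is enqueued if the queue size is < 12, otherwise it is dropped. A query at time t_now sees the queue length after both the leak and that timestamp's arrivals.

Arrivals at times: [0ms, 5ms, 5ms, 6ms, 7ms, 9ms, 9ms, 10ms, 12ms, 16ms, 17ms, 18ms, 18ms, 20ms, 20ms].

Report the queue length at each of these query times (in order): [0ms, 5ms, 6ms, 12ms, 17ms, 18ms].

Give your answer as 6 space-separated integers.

Answer: 1 2 2 1 1 2

Derivation:
Queue lengths at query times:
  query t=0ms: backlog = 1
  query t=5ms: backlog = 2
  query t=6ms: backlog = 2
  query t=12ms: backlog = 1
  query t=17ms: backlog = 1
  query t=18ms: backlog = 2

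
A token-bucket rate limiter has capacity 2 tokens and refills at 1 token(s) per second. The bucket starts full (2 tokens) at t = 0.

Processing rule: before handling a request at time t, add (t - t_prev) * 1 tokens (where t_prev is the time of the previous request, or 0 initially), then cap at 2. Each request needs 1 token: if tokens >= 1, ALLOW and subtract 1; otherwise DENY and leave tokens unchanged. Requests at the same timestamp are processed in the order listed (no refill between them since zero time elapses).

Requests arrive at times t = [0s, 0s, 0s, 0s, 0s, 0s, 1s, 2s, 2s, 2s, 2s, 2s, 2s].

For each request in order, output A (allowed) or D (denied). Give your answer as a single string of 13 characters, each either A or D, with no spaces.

Answer: AADDDDAADDDDD

Derivation:
Simulating step by step:
  req#1 t=0s: ALLOW
  req#2 t=0s: ALLOW
  req#3 t=0s: DENY
  req#4 t=0s: DENY
  req#5 t=0s: DENY
  req#6 t=0s: DENY
  req#7 t=1s: ALLOW
  req#8 t=2s: ALLOW
  req#9 t=2s: DENY
  req#10 t=2s: DENY
  req#11 t=2s: DENY
  req#12 t=2s: DENY
  req#13 t=2s: DENY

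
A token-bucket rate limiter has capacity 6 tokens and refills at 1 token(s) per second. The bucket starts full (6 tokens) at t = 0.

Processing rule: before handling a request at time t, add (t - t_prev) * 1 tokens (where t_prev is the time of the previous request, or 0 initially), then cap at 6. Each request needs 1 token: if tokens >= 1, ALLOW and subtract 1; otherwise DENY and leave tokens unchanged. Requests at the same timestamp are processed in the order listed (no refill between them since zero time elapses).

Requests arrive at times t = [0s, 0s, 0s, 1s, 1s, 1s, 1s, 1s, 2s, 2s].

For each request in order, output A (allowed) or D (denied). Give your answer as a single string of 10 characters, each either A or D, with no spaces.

Answer: AAAAAAADAD

Derivation:
Simulating step by step:
  req#1 t=0s: ALLOW
  req#2 t=0s: ALLOW
  req#3 t=0s: ALLOW
  req#4 t=1s: ALLOW
  req#5 t=1s: ALLOW
  req#6 t=1s: ALLOW
  req#7 t=1s: ALLOW
  req#8 t=1s: DENY
  req#9 t=2s: ALLOW
  req#10 t=2s: DENY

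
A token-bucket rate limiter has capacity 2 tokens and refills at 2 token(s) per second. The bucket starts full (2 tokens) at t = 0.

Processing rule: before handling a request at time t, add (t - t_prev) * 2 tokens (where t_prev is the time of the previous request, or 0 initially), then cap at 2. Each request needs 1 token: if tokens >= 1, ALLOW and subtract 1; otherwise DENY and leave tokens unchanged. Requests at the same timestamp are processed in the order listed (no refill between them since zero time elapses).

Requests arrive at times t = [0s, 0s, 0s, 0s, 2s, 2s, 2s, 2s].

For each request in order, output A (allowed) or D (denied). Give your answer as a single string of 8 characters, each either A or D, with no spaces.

Simulating step by step:
  req#1 t=0s: ALLOW
  req#2 t=0s: ALLOW
  req#3 t=0s: DENY
  req#4 t=0s: DENY
  req#5 t=2s: ALLOW
  req#6 t=2s: ALLOW
  req#7 t=2s: DENY
  req#8 t=2s: DENY

Answer: AADDAADD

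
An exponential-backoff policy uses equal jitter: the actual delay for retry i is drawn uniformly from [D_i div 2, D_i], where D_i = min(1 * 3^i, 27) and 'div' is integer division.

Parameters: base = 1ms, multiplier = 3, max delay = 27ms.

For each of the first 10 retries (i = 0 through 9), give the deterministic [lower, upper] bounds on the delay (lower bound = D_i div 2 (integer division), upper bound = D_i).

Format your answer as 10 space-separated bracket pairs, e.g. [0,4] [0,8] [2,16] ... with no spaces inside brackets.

Computing bounds per retry:
  i=0: D_i=min(1*3^0,27)=1, bounds=[0,1]
  i=1: D_i=min(1*3^1,27)=3, bounds=[1,3]
  i=2: D_i=min(1*3^2,27)=9, bounds=[4,9]
  i=3: D_i=min(1*3^3,27)=27, bounds=[13,27]
  i=4: D_i=min(1*3^4,27)=27, bounds=[13,27]
  i=5: D_i=min(1*3^5,27)=27, bounds=[13,27]
  i=6: D_i=min(1*3^6,27)=27, bounds=[13,27]
  i=7: D_i=min(1*3^7,27)=27, bounds=[13,27]
  i=8: D_i=min(1*3^8,27)=27, bounds=[13,27]
  i=9: D_i=min(1*3^9,27)=27, bounds=[13,27]

Answer: [0,1] [1,3] [4,9] [13,27] [13,27] [13,27] [13,27] [13,27] [13,27] [13,27]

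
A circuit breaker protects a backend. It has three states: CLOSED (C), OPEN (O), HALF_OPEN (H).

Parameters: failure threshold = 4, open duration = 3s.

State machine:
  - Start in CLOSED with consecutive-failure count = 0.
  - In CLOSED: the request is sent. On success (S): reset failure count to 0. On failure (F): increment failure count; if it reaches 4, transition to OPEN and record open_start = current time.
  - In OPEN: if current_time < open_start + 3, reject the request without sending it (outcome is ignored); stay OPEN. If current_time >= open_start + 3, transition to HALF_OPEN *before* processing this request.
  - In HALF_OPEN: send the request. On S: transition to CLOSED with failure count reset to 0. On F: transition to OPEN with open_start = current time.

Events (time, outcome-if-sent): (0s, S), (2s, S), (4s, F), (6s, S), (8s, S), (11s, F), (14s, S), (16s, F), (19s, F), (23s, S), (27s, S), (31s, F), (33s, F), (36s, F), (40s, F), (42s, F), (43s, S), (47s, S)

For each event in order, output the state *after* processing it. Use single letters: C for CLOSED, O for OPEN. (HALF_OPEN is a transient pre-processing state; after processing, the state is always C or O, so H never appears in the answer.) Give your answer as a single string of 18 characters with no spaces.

Answer: CCCCCCCCCCCCCCOOCC

Derivation:
State after each event:
  event#1 t=0s outcome=S: state=CLOSED
  event#2 t=2s outcome=S: state=CLOSED
  event#3 t=4s outcome=F: state=CLOSED
  event#4 t=6s outcome=S: state=CLOSED
  event#5 t=8s outcome=S: state=CLOSED
  event#6 t=11s outcome=F: state=CLOSED
  event#7 t=14s outcome=S: state=CLOSED
  event#8 t=16s outcome=F: state=CLOSED
  event#9 t=19s outcome=F: state=CLOSED
  event#10 t=23s outcome=S: state=CLOSED
  event#11 t=27s outcome=S: state=CLOSED
  event#12 t=31s outcome=F: state=CLOSED
  event#13 t=33s outcome=F: state=CLOSED
  event#14 t=36s outcome=F: state=CLOSED
  event#15 t=40s outcome=F: state=OPEN
  event#16 t=42s outcome=F: state=OPEN
  event#17 t=43s outcome=S: state=CLOSED
  event#18 t=47s outcome=S: state=CLOSED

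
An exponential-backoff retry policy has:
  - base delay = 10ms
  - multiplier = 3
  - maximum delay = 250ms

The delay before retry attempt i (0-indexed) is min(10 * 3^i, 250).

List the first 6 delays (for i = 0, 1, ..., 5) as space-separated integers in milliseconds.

Answer: 10 30 90 250 250 250

Derivation:
Computing each delay:
  i=0: min(10*3^0, 250) = 10
  i=1: min(10*3^1, 250) = 30
  i=2: min(10*3^2, 250) = 90
  i=3: min(10*3^3, 250) = 250
  i=4: min(10*3^4, 250) = 250
  i=5: min(10*3^5, 250) = 250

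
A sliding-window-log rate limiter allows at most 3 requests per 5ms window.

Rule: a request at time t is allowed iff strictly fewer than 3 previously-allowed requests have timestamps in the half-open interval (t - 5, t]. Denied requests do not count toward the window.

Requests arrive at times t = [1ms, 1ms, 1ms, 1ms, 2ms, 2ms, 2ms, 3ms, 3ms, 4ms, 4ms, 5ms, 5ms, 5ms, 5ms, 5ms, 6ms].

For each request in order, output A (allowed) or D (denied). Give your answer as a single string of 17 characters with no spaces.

Tracking allowed requests in the window:
  req#1 t=1ms: ALLOW
  req#2 t=1ms: ALLOW
  req#3 t=1ms: ALLOW
  req#4 t=1ms: DENY
  req#5 t=2ms: DENY
  req#6 t=2ms: DENY
  req#7 t=2ms: DENY
  req#8 t=3ms: DENY
  req#9 t=3ms: DENY
  req#10 t=4ms: DENY
  req#11 t=4ms: DENY
  req#12 t=5ms: DENY
  req#13 t=5ms: DENY
  req#14 t=5ms: DENY
  req#15 t=5ms: DENY
  req#16 t=5ms: DENY
  req#17 t=6ms: ALLOW

Answer: AAADDDDDDDDDDDDDA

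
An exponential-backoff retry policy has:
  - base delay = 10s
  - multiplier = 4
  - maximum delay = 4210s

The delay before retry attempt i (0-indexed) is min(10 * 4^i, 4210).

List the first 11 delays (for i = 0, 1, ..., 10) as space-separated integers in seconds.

Computing each delay:
  i=0: min(10*4^0, 4210) = 10
  i=1: min(10*4^1, 4210) = 40
  i=2: min(10*4^2, 4210) = 160
  i=3: min(10*4^3, 4210) = 640
  i=4: min(10*4^4, 4210) = 2560
  i=5: min(10*4^5, 4210) = 4210
  i=6: min(10*4^6, 4210) = 4210
  i=7: min(10*4^7, 4210) = 4210
  i=8: min(10*4^8, 4210) = 4210
  i=9: min(10*4^9, 4210) = 4210
  i=10: min(10*4^10, 4210) = 4210

Answer: 10 40 160 640 2560 4210 4210 4210 4210 4210 4210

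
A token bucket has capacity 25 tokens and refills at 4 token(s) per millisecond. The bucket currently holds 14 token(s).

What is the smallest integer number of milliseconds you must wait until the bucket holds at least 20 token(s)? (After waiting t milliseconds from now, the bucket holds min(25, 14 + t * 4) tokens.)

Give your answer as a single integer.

Need 14 + t * 4 >= 20, so t >= 6/4.
Smallest integer t = ceil(6/4) = 2.

Answer: 2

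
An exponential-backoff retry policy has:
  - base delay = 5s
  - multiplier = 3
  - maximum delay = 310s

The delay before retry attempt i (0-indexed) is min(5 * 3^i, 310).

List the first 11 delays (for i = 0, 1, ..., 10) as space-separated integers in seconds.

Answer: 5 15 45 135 310 310 310 310 310 310 310

Derivation:
Computing each delay:
  i=0: min(5*3^0, 310) = 5
  i=1: min(5*3^1, 310) = 15
  i=2: min(5*3^2, 310) = 45
  i=3: min(5*3^3, 310) = 135
  i=4: min(5*3^4, 310) = 310
  i=5: min(5*3^5, 310) = 310
  i=6: min(5*3^6, 310) = 310
  i=7: min(5*3^7, 310) = 310
  i=8: min(5*3^8, 310) = 310
  i=9: min(5*3^9, 310) = 310
  i=10: min(5*3^10, 310) = 310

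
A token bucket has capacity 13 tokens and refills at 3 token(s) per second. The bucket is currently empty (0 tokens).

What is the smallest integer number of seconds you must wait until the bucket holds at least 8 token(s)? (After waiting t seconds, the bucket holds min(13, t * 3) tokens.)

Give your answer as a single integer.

Answer: 3

Derivation:
Need t * 3 >= 8, so t >= 8/3.
Smallest integer t = ceil(8/3) = 3.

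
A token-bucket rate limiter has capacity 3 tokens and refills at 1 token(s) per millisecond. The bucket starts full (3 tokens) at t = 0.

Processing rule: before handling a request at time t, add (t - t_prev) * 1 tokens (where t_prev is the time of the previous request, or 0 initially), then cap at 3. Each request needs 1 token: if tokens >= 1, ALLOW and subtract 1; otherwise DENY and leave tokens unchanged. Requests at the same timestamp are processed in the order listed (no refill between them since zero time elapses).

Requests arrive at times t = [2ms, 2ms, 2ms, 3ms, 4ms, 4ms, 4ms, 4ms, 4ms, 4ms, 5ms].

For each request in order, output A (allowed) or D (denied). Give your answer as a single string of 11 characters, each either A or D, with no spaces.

Simulating step by step:
  req#1 t=2ms: ALLOW
  req#2 t=2ms: ALLOW
  req#3 t=2ms: ALLOW
  req#4 t=3ms: ALLOW
  req#5 t=4ms: ALLOW
  req#6 t=4ms: DENY
  req#7 t=4ms: DENY
  req#8 t=4ms: DENY
  req#9 t=4ms: DENY
  req#10 t=4ms: DENY
  req#11 t=5ms: ALLOW

Answer: AAAAADDDDDA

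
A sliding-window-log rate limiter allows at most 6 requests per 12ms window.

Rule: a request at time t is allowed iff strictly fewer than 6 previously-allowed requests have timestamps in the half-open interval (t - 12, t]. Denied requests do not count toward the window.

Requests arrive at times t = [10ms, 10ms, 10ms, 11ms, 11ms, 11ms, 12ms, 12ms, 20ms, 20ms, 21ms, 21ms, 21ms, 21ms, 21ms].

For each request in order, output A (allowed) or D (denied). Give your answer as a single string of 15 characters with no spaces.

Answer: AAAAAADDDDDDDDD

Derivation:
Tracking allowed requests in the window:
  req#1 t=10ms: ALLOW
  req#2 t=10ms: ALLOW
  req#3 t=10ms: ALLOW
  req#4 t=11ms: ALLOW
  req#5 t=11ms: ALLOW
  req#6 t=11ms: ALLOW
  req#7 t=12ms: DENY
  req#8 t=12ms: DENY
  req#9 t=20ms: DENY
  req#10 t=20ms: DENY
  req#11 t=21ms: DENY
  req#12 t=21ms: DENY
  req#13 t=21ms: DENY
  req#14 t=21ms: DENY
  req#15 t=21ms: DENY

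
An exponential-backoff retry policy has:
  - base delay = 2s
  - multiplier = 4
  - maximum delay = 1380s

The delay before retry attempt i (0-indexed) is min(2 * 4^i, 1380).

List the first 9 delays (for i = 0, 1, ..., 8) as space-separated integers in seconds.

Computing each delay:
  i=0: min(2*4^0, 1380) = 2
  i=1: min(2*4^1, 1380) = 8
  i=2: min(2*4^2, 1380) = 32
  i=3: min(2*4^3, 1380) = 128
  i=4: min(2*4^4, 1380) = 512
  i=5: min(2*4^5, 1380) = 1380
  i=6: min(2*4^6, 1380) = 1380
  i=7: min(2*4^7, 1380) = 1380
  i=8: min(2*4^8, 1380) = 1380

Answer: 2 8 32 128 512 1380 1380 1380 1380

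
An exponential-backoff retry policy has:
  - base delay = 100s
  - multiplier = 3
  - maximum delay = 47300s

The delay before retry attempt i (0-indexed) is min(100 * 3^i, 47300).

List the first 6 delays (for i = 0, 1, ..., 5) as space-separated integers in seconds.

Computing each delay:
  i=0: min(100*3^0, 47300) = 100
  i=1: min(100*3^1, 47300) = 300
  i=2: min(100*3^2, 47300) = 900
  i=3: min(100*3^3, 47300) = 2700
  i=4: min(100*3^4, 47300) = 8100
  i=5: min(100*3^5, 47300) = 24300

Answer: 100 300 900 2700 8100 24300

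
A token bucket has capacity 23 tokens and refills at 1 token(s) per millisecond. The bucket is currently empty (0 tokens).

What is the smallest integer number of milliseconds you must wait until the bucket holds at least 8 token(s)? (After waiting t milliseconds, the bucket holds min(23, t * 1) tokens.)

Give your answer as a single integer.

Need t * 1 >= 8, so t >= 8/1.
Smallest integer t = ceil(8/1) = 8.

Answer: 8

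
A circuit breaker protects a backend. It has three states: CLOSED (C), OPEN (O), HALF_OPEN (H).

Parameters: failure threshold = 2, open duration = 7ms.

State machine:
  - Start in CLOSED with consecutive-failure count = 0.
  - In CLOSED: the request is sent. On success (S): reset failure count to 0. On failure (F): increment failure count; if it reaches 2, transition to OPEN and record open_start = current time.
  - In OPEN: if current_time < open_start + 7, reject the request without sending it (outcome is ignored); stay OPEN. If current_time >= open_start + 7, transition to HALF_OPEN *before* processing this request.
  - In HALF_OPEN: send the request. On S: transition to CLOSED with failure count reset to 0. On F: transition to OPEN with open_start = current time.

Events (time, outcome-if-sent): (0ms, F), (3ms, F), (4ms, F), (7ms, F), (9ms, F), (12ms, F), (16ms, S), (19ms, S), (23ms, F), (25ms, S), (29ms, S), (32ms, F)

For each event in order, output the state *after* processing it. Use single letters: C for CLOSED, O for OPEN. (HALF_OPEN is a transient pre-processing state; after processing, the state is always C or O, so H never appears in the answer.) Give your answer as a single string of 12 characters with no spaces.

Answer: COOOOOOCCCCC

Derivation:
State after each event:
  event#1 t=0ms outcome=F: state=CLOSED
  event#2 t=3ms outcome=F: state=OPEN
  event#3 t=4ms outcome=F: state=OPEN
  event#4 t=7ms outcome=F: state=OPEN
  event#5 t=9ms outcome=F: state=OPEN
  event#6 t=12ms outcome=F: state=OPEN
  event#7 t=16ms outcome=S: state=OPEN
  event#8 t=19ms outcome=S: state=CLOSED
  event#9 t=23ms outcome=F: state=CLOSED
  event#10 t=25ms outcome=S: state=CLOSED
  event#11 t=29ms outcome=S: state=CLOSED
  event#12 t=32ms outcome=F: state=CLOSED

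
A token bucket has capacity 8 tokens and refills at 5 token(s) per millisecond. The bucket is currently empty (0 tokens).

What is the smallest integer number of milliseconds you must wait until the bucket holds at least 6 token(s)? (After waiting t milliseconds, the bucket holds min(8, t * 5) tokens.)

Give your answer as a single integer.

Need t * 5 >= 6, so t >= 6/5.
Smallest integer t = ceil(6/5) = 2.

Answer: 2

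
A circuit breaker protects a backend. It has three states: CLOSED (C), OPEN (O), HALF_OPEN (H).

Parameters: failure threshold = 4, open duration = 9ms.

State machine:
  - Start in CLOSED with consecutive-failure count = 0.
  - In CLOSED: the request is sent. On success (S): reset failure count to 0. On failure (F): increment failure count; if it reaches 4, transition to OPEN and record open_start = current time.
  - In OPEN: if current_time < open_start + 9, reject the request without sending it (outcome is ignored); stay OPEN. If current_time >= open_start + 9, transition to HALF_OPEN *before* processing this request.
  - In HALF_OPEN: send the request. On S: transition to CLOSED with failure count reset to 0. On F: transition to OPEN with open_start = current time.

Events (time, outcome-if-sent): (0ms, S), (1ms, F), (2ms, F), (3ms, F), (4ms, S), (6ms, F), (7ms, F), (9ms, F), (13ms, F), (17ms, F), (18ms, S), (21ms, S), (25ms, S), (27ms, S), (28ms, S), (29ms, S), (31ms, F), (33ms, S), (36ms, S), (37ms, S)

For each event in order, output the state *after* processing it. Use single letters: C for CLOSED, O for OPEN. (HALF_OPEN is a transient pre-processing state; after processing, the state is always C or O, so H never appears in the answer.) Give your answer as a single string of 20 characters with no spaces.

Answer: CCCCCCCCOOOOCCCCCCCC

Derivation:
State after each event:
  event#1 t=0ms outcome=S: state=CLOSED
  event#2 t=1ms outcome=F: state=CLOSED
  event#3 t=2ms outcome=F: state=CLOSED
  event#4 t=3ms outcome=F: state=CLOSED
  event#5 t=4ms outcome=S: state=CLOSED
  event#6 t=6ms outcome=F: state=CLOSED
  event#7 t=7ms outcome=F: state=CLOSED
  event#8 t=9ms outcome=F: state=CLOSED
  event#9 t=13ms outcome=F: state=OPEN
  event#10 t=17ms outcome=F: state=OPEN
  event#11 t=18ms outcome=S: state=OPEN
  event#12 t=21ms outcome=S: state=OPEN
  event#13 t=25ms outcome=S: state=CLOSED
  event#14 t=27ms outcome=S: state=CLOSED
  event#15 t=28ms outcome=S: state=CLOSED
  event#16 t=29ms outcome=S: state=CLOSED
  event#17 t=31ms outcome=F: state=CLOSED
  event#18 t=33ms outcome=S: state=CLOSED
  event#19 t=36ms outcome=S: state=CLOSED
  event#20 t=37ms outcome=S: state=CLOSED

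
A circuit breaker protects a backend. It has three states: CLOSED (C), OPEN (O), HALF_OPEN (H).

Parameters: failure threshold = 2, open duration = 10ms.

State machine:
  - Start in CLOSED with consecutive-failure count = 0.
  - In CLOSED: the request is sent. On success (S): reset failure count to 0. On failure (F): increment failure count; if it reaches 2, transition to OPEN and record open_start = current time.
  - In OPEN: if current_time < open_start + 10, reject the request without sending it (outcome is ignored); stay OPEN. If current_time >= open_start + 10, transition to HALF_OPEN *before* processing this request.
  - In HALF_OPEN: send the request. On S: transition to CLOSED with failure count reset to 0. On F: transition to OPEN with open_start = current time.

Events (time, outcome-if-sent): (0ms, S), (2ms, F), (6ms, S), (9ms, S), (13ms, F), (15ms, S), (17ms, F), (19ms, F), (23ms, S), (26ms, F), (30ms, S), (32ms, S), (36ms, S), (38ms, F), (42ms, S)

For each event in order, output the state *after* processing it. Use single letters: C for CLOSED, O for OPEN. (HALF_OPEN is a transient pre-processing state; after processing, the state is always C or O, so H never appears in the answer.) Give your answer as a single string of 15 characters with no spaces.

State after each event:
  event#1 t=0ms outcome=S: state=CLOSED
  event#2 t=2ms outcome=F: state=CLOSED
  event#3 t=6ms outcome=S: state=CLOSED
  event#4 t=9ms outcome=S: state=CLOSED
  event#5 t=13ms outcome=F: state=CLOSED
  event#6 t=15ms outcome=S: state=CLOSED
  event#7 t=17ms outcome=F: state=CLOSED
  event#8 t=19ms outcome=F: state=OPEN
  event#9 t=23ms outcome=S: state=OPEN
  event#10 t=26ms outcome=F: state=OPEN
  event#11 t=30ms outcome=S: state=CLOSED
  event#12 t=32ms outcome=S: state=CLOSED
  event#13 t=36ms outcome=S: state=CLOSED
  event#14 t=38ms outcome=F: state=CLOSED
  event#15 t=42ms outcome=S: state=CLOSED

Answer: CCCCCCCOOOCCCCC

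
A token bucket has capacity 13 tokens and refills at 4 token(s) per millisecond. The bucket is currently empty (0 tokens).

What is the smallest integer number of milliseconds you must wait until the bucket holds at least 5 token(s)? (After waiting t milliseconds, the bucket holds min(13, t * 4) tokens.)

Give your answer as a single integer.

Need t * 4 >= 5, so t >= 5/4.
Smallest integer t = ceil(5/4) = 2.

Answer: 2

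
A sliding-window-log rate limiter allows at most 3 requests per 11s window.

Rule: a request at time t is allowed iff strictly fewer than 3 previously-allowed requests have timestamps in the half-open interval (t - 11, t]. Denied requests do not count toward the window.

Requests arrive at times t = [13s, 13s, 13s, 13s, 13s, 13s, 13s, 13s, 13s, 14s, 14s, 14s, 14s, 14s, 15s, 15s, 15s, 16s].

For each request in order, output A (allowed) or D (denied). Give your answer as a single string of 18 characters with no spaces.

Tracking allowed requests in the window:
  req#1 t=13s: ALLOW
  req#2 t=13s: ALLOW
  req#3 t=13s: ALLOW
  req#4 t=13s: DENY
  req#5 t=13s: DENY
  req#6 t=13s: DENY
  req#7 t=13s: DENY
  req#8 t=13s: DENY
  req#9 t=13s: DENY
  req#10 t=14s: DENY
  req#11 t=14s: DENY
  req#12 t=14s: DENY
  req#13 t=14s: DENY
  req#14 t=14s: DENY
  req#15 t=15s: DENY
  req#16 t=15s: DENY
  req#17 t=15s: DENY
  req#18 t=16s: DENY

Answer: AAADDDDDDDDDDDDDDD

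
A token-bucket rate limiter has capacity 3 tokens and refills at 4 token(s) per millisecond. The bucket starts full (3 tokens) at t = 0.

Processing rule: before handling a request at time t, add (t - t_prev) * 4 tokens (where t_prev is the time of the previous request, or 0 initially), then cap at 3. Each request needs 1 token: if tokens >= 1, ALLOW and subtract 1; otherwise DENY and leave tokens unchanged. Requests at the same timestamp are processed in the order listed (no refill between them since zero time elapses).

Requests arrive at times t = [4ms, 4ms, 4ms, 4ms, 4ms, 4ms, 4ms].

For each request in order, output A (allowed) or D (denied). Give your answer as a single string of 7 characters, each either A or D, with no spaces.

Simulating step by step:
  req#1 t=4ms: ALLOW
  req#2 t=4ms: ALLOW
  req#3 t=4ms: ALLOW
  req#4 t=4ms: DENY
  req#5 t=4ms: DENY
  req#6 t=4ms: DENY
  req#7 t=4ms: DENY

Answer: AAADDDD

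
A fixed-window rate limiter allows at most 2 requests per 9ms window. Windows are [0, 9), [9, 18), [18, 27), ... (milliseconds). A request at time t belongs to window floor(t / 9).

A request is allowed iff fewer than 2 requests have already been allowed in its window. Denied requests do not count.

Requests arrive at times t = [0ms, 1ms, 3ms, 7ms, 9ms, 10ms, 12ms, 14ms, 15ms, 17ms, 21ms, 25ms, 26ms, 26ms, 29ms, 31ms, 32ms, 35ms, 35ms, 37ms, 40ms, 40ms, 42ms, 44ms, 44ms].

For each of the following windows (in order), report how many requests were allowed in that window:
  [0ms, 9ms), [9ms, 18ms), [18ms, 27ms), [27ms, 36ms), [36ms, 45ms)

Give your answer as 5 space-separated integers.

Processing requests:
  req#1 t=0ms (window 0): ALLOW
  req#2 t=1ms (window 0): ALLOW
  req#3 t=3ms (window 0): DENY
  req#4 t=7ms (window 0): DENY
  req#5 t=9ms (window 1): ALLOW
  req#6 t=10ms (window 1): ALLOW
  req#7 t=12ms (window 1): DENY
  req#8 t=14ms (window 1): DENY
  req#9 t=15ms (window 1): DENY
  req#10 t=17ms (window 1): DENY
  req#11 t=21ms (window 2): ALLOW
  req#12 t=25ms (window 2): ALLOW
  req#13 t=26ms (window 2): DENY
  req#14 t=26ms (window 2): DENY
  req#15 t=29ms (window 3): ALLOW
  req#16 t=31ms (window 3): ALLOW
  req#17 t=32ms (window 3): DENY
  req#18 t=35ms (window 3): DENY
  req#19 t=35ms (window 3): DENY
  req#20 t=37ms (window 4): ALLOW
  req#21 t=40ms (window 4): ALLOW
  req#22 t=40ms (window 4): DENY
  req#23 t=42ms (window 4): DENY
  req#24 t=44ms (window 4): DENY
  req#25 t=44ms (window 4): DENY

Allowed counts by window: 2 2 2 2 2

Answer: 2 2 2 2 2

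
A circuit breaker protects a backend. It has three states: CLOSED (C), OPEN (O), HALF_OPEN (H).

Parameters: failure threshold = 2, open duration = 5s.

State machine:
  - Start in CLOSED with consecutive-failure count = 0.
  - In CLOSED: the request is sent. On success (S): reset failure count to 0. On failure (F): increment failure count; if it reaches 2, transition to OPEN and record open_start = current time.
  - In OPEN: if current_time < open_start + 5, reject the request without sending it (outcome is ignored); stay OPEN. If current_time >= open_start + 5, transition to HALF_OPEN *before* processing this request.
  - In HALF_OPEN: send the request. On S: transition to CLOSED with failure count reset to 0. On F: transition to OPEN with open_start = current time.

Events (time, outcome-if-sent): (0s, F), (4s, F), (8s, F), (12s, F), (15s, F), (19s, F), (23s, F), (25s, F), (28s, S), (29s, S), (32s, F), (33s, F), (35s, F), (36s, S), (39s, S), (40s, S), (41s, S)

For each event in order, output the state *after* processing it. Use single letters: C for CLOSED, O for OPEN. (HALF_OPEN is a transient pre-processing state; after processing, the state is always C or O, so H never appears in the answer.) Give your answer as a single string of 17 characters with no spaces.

State after each event:
  event#1 t=0s outcome=F: state=CLOSED
  event#2 t=4s outcome=F: state=OPEN
  event#3 t=8s outcome=F: state=OPEN
  event#4 t=12s outcome=F: state=OPEN
  event#5 t=15s outcome=F: state=OPEN
  event#6 t=19s outcome=F: state=OPEN
  event#7 t=23s outcome=F: state=OPEN
  event#8 t=25s outcome=F: state=OPEN
  event#9 t=28s outcome=S: state=OPEN
  event#10 t=29s outcome=S: state=OPEN
  event#11 t=32s outcome=F: state=OPEN
  event#12 t=33s outcome=F: state=OPEN
  event#13 t=35s outcome=F: state=OPEN
  event#14 t=36s outcome=S: state=OPEN
  event#15 t=39s outcome=S: state=CLOSED
  event#16 t=40s outcome=S: state=CLOSED
  event#17 t=41s outcome=S: state=CLOSED

Answer: COOOOOOOOOOOOOCCC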